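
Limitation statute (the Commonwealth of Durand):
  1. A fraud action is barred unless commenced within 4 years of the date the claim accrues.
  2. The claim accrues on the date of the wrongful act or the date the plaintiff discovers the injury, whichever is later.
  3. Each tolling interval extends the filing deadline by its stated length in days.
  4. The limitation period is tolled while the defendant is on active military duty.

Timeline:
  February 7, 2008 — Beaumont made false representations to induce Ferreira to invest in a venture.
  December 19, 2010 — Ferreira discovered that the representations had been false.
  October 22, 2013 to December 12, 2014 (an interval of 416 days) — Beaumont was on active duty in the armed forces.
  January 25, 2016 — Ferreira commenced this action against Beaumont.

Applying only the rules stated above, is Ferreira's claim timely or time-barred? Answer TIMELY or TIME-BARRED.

TIMELY

The claim accrued on December 19, 2010 — the later of the February 7, 2008 act and the December 19, 2010 discovery.
4 years from December 19, 2010 is December 19, 2014.
Because the defendant's active military service ran from October 22, 2013 to December 12, 2014, the deadline is extended by 416 days to February 8, 2016.
Ferreira filed on January 25, 2016, before the February 8, 2016 deadline, so the action is timely.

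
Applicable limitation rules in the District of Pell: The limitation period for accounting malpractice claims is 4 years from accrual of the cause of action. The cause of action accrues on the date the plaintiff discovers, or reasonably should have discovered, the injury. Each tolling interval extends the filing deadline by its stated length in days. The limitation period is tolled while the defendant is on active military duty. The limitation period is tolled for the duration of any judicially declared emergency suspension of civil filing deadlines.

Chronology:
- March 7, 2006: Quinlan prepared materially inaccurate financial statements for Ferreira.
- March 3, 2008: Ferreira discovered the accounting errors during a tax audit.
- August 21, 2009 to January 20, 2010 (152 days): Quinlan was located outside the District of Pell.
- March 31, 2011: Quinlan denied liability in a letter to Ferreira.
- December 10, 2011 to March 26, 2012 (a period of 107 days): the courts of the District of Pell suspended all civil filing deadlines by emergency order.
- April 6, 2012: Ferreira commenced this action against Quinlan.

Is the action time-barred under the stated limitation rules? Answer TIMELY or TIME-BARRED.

The claim did not accrue until Ferreira discovered the injury on March 3, 2008; the March 7, 2006 act date does not start the clock under the stated rule.
Adding the 4 years base period to March 3, 2008 gives a deadline of March 3, 2012, before any tolling.
The period was tolled for 107 days by the emergency suspension of filing deadlines (December 10, 2011 to March 26, 2012), pushing the deadline to June 18, 2012.
Although the defendant's absence ran from August 21, 2009 to January 20, 2010, the stated rules do not make that a tolling event, so it is disregarded.
None of the other events listed affects the running of the period under the stated rules.
Ferreira filed on April 6, 2012, before the June 18, 2012 deadline, so the action is timely.

TIMELY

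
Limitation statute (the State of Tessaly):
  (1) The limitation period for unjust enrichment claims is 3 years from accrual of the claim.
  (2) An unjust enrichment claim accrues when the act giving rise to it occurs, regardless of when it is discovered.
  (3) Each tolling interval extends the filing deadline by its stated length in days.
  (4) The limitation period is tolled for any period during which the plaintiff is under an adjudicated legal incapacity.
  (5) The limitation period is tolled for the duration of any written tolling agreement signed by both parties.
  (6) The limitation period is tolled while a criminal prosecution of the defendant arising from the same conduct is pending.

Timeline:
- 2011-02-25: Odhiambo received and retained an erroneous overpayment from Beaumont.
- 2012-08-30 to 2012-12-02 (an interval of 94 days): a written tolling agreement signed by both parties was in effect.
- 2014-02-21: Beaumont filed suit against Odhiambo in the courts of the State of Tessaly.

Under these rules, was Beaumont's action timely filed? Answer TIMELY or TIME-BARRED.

TIMELY

The limitation period began to run on 2011-02-25.
3 years from 2011-02-25 is 2014-02-25.
The period was tolled for 94 days by the written tolling agreement (2012-08-30 to 2012-12-02), pushing the deadline to 2014-05-30.
Filing on 2014-02-21 beat the 2014-05-30 deadline — the action is timely.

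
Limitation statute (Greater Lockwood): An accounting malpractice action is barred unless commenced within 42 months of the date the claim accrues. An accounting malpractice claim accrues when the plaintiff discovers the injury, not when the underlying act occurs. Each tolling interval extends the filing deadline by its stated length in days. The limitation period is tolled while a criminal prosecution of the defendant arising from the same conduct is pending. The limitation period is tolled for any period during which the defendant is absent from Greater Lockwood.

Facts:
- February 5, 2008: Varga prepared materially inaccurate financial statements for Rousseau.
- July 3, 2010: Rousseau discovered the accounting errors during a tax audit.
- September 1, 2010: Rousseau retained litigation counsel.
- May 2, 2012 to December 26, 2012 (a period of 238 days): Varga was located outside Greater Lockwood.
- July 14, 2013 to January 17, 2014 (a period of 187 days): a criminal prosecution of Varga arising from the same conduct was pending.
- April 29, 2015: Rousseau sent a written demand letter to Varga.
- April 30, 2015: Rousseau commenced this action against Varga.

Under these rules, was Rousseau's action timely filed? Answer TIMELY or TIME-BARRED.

Accrual is tied to discovery, so the period began on July 3, 2010 rather than on February 5, 2008 when the act occurred.
Adding the 42 months base period to July 3, 2010 gives a deadline of January 3, 2014, before any tolling.
Because the defendant's absence from the jurisdiction ran from May 2, 2012 to December 26, 2012, the deadline is extended by 238 days to August 29, 2014.
The period was tolled for 187 days by the pending criminal prosecution (July 14, 2013 to January 17, 2014), pushing the deadline to March 4, 2015.
None of the other events listed affects the running of the period under the stated rules.
Rousseau filed on April 30, 2015, after the March 4, 2015 deadline, so the action is time-barred.

TIME-BARRED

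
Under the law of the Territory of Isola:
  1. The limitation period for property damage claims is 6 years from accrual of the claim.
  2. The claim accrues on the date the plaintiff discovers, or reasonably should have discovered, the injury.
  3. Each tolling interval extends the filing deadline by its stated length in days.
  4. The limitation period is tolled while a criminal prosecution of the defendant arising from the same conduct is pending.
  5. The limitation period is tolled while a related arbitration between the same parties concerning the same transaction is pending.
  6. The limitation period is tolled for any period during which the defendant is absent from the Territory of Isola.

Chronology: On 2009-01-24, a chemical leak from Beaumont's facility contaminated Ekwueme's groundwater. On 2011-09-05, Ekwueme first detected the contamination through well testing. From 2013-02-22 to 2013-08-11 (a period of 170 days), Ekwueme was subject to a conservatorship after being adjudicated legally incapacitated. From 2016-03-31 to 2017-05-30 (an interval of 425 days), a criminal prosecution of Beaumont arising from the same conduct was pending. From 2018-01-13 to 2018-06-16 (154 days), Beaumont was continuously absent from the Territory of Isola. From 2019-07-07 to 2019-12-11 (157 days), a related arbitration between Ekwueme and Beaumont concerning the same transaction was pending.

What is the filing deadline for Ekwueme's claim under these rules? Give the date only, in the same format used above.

Accrual is tied to discovery, so the period began on 2011-09-05 rather than on 2009-01-24 when the act occurred.
The untolled deadline — 6 years after 2011-09-05 — is 2017-09-05.
The pending criminal prosecution from 2016-03-31 to 2017-05-30 tolled the period for 425 days, extending the deadline to 2018-11-04.
Because the defendant's absence from the jurisdiction ran from 2018-01-13 to 2018-06-16, the deadline is extended by 154 days to 2019-04-07.
The pending related arbitration from 2019-07-07 to 2019-12-11 began after the period had already run on 2019-04-07, so it has no tolling effect.
Although the plaintiff's incapacity ran from 2013-02-22 to 2013-08-11, the stated rules do not make that a tolling event, so it is disregarded.

2019-04-07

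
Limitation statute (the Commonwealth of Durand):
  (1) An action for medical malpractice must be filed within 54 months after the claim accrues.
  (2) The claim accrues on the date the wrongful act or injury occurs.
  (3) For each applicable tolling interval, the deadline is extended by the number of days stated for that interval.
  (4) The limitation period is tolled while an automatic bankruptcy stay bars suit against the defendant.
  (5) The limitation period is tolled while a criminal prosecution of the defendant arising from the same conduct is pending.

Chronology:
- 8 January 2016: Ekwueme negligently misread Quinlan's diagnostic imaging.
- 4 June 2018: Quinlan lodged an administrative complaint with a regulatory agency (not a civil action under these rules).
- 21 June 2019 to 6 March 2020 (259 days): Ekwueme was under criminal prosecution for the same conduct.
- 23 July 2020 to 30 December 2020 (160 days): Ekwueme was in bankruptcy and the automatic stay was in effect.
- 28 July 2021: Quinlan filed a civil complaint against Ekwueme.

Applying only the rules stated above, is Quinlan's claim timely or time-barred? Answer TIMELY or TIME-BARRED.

TIMELY

The claim accrued on 8 January 2016, the date of the act.
Adding the 54 months base period to 8 January 2016 gives a deadline of 8 July 2020, before any tolling.
The period was tolled for 259 days by the pending criminal prosecution (21 June 2019 to 6 March 2020), pushing the deadline to 24 March 2021.
Because the automatic bankruptcy stay ran from 23 July 2020 to 30 December 2020, the deadline is extended by 160 days to 31 August 2021.
Nothing else in the chronology tolls or restarts the period.
Filing on 28 July 2021 beat the 31 August 2021 deadline — the action is timely.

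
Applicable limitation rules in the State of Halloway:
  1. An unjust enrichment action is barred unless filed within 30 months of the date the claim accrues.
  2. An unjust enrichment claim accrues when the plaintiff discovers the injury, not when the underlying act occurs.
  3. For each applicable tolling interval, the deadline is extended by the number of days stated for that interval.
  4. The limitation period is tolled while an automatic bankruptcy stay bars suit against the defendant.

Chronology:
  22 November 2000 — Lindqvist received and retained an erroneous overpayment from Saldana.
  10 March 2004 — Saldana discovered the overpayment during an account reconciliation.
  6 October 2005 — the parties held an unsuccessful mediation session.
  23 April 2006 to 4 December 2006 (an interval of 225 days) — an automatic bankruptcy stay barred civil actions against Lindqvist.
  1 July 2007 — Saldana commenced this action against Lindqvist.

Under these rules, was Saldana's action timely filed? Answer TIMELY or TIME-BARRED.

TIME-BARRED

Under the discovery rule, the claim accrued on 10 March 2004, when Saldana discovered the injury — not on the 22 November 2000 date of the underlying act.
Adding the 30 months base period to 10 March 2004 gives a deadline of 10 September 2006, before any tolling.
Because the automatic bankruptcy stay ran from 23 April 2006 to 4 December 2006, the deadline is extended by 225 days to 23 April 2007.
Nothing else in the chronology tolls or restarts the period.
The 1 July 2007 filing falls after the 23 April 2007 deadline; the claim is time-barred.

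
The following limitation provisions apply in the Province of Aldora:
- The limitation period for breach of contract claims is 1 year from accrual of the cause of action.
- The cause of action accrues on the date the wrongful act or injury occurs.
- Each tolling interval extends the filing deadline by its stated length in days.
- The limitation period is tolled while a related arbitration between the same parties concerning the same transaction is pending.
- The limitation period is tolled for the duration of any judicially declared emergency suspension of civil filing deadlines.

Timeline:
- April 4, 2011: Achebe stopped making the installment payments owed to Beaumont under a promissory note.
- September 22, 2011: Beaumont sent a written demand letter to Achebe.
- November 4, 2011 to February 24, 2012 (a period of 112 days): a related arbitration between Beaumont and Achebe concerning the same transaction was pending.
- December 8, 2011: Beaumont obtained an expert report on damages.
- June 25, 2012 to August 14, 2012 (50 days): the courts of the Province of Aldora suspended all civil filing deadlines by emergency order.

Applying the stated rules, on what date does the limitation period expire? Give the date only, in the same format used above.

The claim accrued on April 4, 2011, when the wrongful act occurred.
Adding the 1 year base period to April 4, 2011 gives a deadline of April 4, 2012, before any tolling.
The period was tolled for 112 days by the pending related arbitration (November 4, 2011 to February 24, 2012), pushing the deadline to July 25, 2012.
The emergency suspension of filing deadlines from June 25, 2012 to August 14, 2012 tolled the period for 50 days, extending the deadline to September 13, 2012.
Nothing else in the chronology tolls or restarts the period.

September 13, 2012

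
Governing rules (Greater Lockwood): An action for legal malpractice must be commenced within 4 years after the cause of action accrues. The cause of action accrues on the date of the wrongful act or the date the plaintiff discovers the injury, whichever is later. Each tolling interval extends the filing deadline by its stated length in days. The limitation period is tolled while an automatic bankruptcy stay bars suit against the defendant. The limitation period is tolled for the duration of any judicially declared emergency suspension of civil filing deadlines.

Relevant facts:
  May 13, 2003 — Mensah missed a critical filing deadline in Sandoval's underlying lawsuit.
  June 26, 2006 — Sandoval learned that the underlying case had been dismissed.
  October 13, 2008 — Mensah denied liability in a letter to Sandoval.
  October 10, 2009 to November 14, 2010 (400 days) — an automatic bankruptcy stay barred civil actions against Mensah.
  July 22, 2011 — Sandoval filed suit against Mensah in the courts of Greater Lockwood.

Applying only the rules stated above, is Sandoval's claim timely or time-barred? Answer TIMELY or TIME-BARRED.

TIMELY

Taking the later of the act (May 13, 2003) and discovery (June 26, 2006), the claim accrued on June 26, 2006.
Adding the 4 years base period to June 26, 2006 gives a deadline of June 26, 2010, before any tolling.
The period was tolled for 400 days by the automatic bankruptcy stay (October 10, 2009 to November 14, 2010), pushing the deadline to July 31, 2011.
Nothing else in the chronology tolls or restarts the period.
Filing on July 22, 2011 beat the July 31, 2011 deadline — the action is timely.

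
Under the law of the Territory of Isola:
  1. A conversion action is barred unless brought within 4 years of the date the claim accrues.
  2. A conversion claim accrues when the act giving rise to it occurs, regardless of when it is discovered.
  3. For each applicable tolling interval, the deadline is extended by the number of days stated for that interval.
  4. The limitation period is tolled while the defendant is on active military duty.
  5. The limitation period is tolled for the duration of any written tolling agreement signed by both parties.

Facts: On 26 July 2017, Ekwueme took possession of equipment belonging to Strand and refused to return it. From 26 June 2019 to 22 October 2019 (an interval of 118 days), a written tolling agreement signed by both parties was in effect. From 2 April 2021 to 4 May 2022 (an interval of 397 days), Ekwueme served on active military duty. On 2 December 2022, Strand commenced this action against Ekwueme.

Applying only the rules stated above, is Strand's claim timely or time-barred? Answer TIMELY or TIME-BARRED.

TIMELY

The claim accrued on 26 July 2017, the date of the act.
The untolled deadline — 4 years after 26 July 2017 — is 26 July 2021.
The written tolling agreement from 26 June 2019 to 22 October 2019 tolled the period for 118 days, extending the deadline to 21 November 2021.
The defendant's active military service from 2 April 2021 to 4 May 2022 tolled the period for 397 days, extending the deadline to 23 December 2022.
Strand filed on 2 December 2022, before the 23 December 2022 deadline, so the action is timely.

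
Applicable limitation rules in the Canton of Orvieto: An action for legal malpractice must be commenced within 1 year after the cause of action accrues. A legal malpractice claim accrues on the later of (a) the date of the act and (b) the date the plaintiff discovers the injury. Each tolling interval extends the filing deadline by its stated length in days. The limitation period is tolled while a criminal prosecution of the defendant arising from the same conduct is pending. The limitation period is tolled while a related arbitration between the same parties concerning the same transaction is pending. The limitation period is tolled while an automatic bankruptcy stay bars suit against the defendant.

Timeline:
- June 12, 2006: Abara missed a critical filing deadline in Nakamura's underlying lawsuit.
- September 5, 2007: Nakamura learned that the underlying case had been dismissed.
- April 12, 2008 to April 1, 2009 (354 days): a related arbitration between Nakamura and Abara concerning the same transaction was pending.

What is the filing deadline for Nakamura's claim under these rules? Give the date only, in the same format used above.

Taking the later of the act (June 12, 2006) and discovery (September 5, 2007), the claim accrued on September 5, 2007.
Adding the 1 year base period to September 5, 2007 gives a deadline of September 5, 2008, before any tolling.
The period was tolled for 354 days by the pending related arbitration (April 12, 2008 to April 1, 2009), pushing the deadline to August 25, 2009.

August 25, 2009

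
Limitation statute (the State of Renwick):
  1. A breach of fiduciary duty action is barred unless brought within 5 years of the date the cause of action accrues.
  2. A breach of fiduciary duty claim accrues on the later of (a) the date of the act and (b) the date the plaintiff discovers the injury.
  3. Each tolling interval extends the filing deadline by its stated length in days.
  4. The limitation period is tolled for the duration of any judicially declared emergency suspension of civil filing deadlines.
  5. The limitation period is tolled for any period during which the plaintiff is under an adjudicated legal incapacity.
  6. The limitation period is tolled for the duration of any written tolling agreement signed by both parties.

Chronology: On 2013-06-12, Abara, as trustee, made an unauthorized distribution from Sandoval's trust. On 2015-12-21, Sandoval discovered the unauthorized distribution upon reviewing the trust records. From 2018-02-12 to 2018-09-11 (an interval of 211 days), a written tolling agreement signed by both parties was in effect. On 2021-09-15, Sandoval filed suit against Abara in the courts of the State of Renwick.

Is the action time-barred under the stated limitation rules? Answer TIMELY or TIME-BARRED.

Taking the later of the act (2013-06-12) and discovery (2015-12-21), the claim accrued on 2015-12-21.
5 years from 2015-12-21 is 2020-12-21.
Because the written tolling agreement ran from 2018-02-12 to 2018-09-11, the deadline is extended by 211 days to 2021-07-20.
Sandoval filed on 2021-09-15, after the 2021-07-20 deadline, so the action is time-barred.

TIME-BARRED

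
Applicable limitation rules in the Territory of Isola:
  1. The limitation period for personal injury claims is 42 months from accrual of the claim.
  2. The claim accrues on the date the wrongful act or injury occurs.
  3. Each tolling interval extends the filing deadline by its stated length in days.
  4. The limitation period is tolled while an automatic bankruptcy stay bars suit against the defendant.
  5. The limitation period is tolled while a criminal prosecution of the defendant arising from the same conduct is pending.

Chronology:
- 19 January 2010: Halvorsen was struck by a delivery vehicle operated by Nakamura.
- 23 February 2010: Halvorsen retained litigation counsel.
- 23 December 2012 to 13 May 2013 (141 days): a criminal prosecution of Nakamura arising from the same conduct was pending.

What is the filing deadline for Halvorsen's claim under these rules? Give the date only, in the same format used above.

7 December 2013

The limitation period began to run on 19 January 2010.
Adding the 42 months base period to 19 January 2010 gives a deadline of 19 July 2013, before any tolling.
The pending criminal prosecution from 23 December 2012 to 13 May 2013 tolled the period for 141 days, extending the deadline to 7 December 2013.
Nothing else in the chronology tolls or restarts the period.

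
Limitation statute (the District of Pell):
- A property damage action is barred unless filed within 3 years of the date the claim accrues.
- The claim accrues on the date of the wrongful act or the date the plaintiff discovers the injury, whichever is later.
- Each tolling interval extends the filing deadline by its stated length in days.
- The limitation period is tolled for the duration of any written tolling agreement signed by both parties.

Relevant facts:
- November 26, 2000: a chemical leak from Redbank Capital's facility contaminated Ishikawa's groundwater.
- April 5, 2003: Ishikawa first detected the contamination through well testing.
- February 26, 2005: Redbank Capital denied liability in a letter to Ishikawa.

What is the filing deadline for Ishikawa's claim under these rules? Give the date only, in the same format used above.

April 5, 2006

Because discovery on April 5, 2003 post-dates the November 26, 2000 act, accrual under the later-of rule falls on April 5, 2003.
Adding the 3 years base period to April 5, 2003 gives a deadline of April 5, 2006, before any tolling.
None of the other events listed affects the running of the period under the stated rules.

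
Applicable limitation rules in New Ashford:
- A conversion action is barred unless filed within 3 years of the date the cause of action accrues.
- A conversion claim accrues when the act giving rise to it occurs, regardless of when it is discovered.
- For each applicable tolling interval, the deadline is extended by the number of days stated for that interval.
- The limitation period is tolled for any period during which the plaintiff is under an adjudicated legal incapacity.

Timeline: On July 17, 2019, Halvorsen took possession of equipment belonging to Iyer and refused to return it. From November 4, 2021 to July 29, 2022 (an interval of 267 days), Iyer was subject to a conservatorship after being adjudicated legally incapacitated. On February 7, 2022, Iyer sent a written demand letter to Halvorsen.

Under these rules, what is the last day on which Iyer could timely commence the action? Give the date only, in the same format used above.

April 10, 2023

The limitation period began to run on July 17, 2019.
Adding the 3 years base period to July 17, 2019 gives a deadline of July 17, 2022, before any tolling.
The plaintiff's legal incapacity from November 4, 2021 to July 29, 2022 tolled the period for 267 days, extending the deadline to April 10, 2023.
None of the other events listed affects the running of the period under the stated rules.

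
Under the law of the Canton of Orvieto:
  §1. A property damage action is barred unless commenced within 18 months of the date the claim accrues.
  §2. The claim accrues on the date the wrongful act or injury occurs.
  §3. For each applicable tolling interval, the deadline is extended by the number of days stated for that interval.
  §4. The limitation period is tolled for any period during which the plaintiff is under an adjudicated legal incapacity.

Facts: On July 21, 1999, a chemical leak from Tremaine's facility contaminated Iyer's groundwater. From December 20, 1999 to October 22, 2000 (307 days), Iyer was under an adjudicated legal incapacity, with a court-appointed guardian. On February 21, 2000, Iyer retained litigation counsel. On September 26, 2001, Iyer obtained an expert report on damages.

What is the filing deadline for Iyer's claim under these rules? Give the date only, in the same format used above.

November 24, 2001

The claim accrued on July 21, 1999, when the wrongful act occurred.
Adding the 18 months base period to July 21, 1999 gives a deadline of January 21, 2001, before any tolling.
The period was tolled for 307 days by the plaintiff's legal incapacity (December 20, 1999 to October 22, 2000), pushing the deadline to November 24, 2001.
Nothing else in the chronology tolls or restarts the period.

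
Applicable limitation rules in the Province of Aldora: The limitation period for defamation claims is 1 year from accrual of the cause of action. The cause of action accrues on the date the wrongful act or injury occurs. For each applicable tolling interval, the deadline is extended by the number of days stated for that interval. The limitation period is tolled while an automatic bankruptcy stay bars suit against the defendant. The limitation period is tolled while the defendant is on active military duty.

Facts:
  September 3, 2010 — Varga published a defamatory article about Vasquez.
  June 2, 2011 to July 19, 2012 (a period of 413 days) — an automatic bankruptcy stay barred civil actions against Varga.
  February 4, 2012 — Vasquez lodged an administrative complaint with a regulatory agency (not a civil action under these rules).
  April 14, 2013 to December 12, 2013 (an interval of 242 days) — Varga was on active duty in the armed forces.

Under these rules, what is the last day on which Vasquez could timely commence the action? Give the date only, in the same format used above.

October 20, 2012

The limitation period began to run on September 3, 2010.
Adding the 1 year base period to September 3, 2010 gives a deadline of September 3, 2011, before any tolling.
The automatic bankruptcy stay from June 2, 2011 to July 19, 2012 tolled the period for 413 days, extending the deadline to October 20, 2012.
By the time the defendant's active military service began on April 14, 2013, the limitation period had already expired on October 20, 2012; that interval cannot revive it.
Nothing else in the chronology tolls or restarts the period.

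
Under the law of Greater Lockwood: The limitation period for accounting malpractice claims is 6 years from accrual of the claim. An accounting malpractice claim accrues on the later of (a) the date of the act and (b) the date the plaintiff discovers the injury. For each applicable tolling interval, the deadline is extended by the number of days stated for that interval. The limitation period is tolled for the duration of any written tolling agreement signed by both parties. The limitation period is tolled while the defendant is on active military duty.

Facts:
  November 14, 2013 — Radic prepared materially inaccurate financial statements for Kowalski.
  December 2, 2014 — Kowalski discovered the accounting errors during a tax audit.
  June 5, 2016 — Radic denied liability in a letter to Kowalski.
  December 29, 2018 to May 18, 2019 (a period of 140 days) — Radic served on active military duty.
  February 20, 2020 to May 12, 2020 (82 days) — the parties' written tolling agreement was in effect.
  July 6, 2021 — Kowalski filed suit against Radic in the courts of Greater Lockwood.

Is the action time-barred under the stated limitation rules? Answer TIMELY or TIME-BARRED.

TIMELY

Because discovery on December 2, 2014 post-dates the November 14, 2013 act, accrual under the later-of rule falls on December 2, 2014.
The untolled deadline — 6 years after December 2, 2014 — is December 2, 2020.
Because the defendant's active military service ran from December 29, 2018 to May 18, 2019, the deadline is extended by 140 days to April 21, 2021.
Because the written tolling agreement ran from February 20, 2020 to May 12, 2020, the deadline is extended by 82 days to July 12, 2021.
The other events in the timeline have no effect on the limitation period under the stated rules.
The July 6, 2021 filing precedes the July 12, 2021 deadline; the claim is timely.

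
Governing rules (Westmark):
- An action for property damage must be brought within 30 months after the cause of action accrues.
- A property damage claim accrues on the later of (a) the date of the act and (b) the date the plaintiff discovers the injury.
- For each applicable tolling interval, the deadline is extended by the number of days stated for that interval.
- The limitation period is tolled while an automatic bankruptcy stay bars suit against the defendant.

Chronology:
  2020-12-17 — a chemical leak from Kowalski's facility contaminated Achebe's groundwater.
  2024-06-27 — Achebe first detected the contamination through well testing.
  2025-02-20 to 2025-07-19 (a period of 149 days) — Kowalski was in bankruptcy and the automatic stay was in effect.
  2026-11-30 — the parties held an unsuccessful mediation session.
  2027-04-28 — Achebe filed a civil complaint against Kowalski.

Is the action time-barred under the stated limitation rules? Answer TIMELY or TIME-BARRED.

TIMELY

Because discovery on 2024-06-27 post-dates the 2020-12-17 act, accrual under the later-of rule falls on 2024-06-27.
The untolled deadline — 30 months after 2024-06-27 — is 2026-12-27.
Because the automatic bankruptcy stay ran from 2025-02-20 to 2025-07-19, the deadline is extended by 149 days to 2027-05-25.
None of the other events listed affects the running of the period under the stated rules.
The 2027-04-28 filing precedes the 2027-05-25 deadline; the claim is timely.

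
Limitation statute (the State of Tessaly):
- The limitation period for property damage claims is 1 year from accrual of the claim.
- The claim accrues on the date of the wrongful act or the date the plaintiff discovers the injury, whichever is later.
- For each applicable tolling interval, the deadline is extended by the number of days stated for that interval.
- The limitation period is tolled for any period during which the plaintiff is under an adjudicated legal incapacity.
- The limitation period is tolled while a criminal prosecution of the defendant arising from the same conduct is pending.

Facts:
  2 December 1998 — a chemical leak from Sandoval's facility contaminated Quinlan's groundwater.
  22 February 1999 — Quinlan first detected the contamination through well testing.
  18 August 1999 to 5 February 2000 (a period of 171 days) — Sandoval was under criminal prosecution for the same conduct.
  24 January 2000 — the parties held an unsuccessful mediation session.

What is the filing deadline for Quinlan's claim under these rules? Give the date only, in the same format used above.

Taking the later of the act (2 December 1998) and discovery (22 February 1999), the claim accrued on 22 February 1999.
The untolled deadline — 1 year after 22 February 1999 — is 22 February 2000.
The pending criminal prosecution from 18 August 1999 to 5 February 2000 tolled the period for 171 days, extending the deadline to 11 August 2000.
None of the other events listed affects the running of the period under the stated rules.

11 August 2000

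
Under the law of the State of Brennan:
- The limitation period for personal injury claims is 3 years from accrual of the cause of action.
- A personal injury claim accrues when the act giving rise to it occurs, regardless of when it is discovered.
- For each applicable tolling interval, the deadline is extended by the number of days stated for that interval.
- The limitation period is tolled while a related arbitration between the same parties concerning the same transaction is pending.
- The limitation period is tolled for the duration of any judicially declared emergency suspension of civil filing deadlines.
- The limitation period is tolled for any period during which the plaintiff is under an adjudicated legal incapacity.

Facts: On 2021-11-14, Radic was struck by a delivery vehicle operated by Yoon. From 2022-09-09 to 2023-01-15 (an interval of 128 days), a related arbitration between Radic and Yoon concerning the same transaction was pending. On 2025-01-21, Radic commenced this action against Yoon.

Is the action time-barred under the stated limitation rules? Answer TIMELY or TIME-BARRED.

The limitation period began to run on 2021-11-14.
The untolled deadline — 3 years after 2021-11-14 — is 2024-11-14.
The period was tolled for 128 days by the pending related arbitration (2022-09-09 to 2023-01-15), pushing the deadline to 2025-03-22.
Radic filed on 2025-01-21, before the 2025-03-22 deadline, so the action is timely.

TIMELY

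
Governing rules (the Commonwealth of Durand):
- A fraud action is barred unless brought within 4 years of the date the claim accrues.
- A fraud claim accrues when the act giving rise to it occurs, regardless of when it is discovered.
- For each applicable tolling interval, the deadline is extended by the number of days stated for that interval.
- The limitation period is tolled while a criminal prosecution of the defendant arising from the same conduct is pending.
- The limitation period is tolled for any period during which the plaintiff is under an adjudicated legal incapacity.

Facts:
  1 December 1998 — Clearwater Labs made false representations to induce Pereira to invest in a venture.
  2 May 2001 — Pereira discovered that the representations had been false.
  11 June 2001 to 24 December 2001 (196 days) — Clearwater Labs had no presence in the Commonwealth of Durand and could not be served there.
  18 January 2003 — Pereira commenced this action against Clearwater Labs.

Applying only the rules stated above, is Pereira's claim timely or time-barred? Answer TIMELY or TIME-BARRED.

Accrual is governed by the date of the act, so the period began to run on 1 December 1998; the later discovery on 2 May 2001 is irrelevant under the stated rule.
4 years from 1 December 1998 is 1 December 2002.
Although the defendant's absence ran from 11 June 2001 to 24 December 2001, the stated rules do not make that a tolling event, so it is disregarded.
Pereira filed on 18 January 2003, after the 1 December 2002 deadline, so the action is time-barred.

TIME-BARRED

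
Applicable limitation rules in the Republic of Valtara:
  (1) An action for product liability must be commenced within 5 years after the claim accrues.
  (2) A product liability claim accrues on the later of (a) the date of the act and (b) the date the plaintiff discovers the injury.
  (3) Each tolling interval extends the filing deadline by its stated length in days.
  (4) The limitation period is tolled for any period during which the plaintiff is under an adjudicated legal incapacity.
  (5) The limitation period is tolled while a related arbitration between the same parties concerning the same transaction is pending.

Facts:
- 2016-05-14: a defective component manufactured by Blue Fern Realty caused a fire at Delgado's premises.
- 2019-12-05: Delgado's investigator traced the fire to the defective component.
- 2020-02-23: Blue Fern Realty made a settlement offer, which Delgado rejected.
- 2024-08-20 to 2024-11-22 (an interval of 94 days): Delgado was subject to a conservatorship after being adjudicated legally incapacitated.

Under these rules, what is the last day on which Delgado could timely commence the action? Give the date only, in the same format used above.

Because discovery on 2019-12-05 post-dates the 2016-05-14 act, accrual under the later-of rule falls on 2019-12-05.
Adding the 5 years base period to 2019-12-05 gives a deadline of 2024-12-05, before any tolling.
The period was tolled for 94 days by the plaintiff's legal incapacity (2024-08-20 to 2024-11-22), pushing the deadline to 2025-03-09.
The other events in the timeline have no effect on the limitation period under the stated rules.

2025-03-09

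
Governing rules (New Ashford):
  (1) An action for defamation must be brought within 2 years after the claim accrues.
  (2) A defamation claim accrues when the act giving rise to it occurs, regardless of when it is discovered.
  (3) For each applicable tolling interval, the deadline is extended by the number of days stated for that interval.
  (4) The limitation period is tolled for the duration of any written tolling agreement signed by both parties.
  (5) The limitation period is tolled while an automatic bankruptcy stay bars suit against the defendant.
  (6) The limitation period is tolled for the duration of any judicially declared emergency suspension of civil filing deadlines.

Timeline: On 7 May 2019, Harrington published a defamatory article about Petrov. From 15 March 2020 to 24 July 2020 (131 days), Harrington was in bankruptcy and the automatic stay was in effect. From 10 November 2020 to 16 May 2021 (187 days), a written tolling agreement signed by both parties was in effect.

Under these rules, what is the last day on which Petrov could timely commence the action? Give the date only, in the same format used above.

21 March 2022

The claim accrued on 7 May 2019, the date of the act.
Adding the 2 years base period to 7 May 2019 gives a deadline of 7 May 2021, before any tolling.
The period was tolled for 131 days by the automatic bankruptcy stay (15 March 2020 to 24 July 2020), pushing the deadline to 15 September 2021.
The period was tolled for 187 days by the written tolling agreement (10 November 2020 to 16 May 2021), pushing the deadline to 21 March 2022.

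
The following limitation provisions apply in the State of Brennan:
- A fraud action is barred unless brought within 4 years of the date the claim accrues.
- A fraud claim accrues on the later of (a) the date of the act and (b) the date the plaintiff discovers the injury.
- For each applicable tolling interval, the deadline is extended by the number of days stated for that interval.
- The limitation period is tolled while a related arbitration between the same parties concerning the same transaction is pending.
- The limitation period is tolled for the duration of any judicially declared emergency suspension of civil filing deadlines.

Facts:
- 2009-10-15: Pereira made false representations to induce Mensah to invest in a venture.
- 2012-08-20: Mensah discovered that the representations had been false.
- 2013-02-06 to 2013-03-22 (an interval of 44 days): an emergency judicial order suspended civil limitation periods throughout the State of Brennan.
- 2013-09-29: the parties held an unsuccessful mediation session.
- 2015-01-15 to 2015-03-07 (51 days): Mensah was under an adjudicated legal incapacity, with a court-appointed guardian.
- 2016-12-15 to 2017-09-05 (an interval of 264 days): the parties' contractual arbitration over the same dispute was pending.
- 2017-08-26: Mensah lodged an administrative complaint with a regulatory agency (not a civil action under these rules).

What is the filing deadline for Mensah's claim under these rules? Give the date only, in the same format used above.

The claim accrued on 2012-08-20 — the later of the 2009-10-15 act and the 2012-08-20 discovery.
The untolled deadline — 4 years after 2012-08-20 — is 2016-08-20.
The emergency suspension of filing deadlines from 2013-02-06 to 2013-03-22 tolled the period for 44 days, extending the deadline to 2016-10-03.
The pending related arbitration starting 2016-12-15 came too late — the period had run on 2016-10-03 — and so does not extend the deadline.
The plaintiff's legal incapacity from 2015-01-15 to 2015-03-07 does not toll the period, because no stated rule makes the plaintiff's incapacity a tolling event.
The other events in the timeline have no effect on the limitation period under the stated rules.

2016-10-03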